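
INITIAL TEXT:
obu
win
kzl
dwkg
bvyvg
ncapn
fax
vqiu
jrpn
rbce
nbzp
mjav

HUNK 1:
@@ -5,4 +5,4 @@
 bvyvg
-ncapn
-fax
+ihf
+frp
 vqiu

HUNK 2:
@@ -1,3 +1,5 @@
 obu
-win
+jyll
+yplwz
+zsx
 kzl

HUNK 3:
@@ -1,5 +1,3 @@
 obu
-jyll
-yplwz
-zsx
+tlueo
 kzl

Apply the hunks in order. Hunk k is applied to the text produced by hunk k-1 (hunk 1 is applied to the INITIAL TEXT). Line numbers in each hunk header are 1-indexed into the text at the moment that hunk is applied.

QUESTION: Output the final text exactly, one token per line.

Hunk 1: at line 5 remove [ncapn,fax] add [ihf,frp] -> 12 lines: obu win kzl dwkg bvyvg ihf frp vqiu jrpn rbce nbzp mjav
Hunk 2: at line 1 remove [win] add [jyll,yplwz,zsx] -> 14 lines: obu jyll yplwz zsx kzl dwkg bvyvg ihf frp vqiu jrpn rbce nbzp mjav
Hunk 3: at line 1 remove [jyll,yplwz,zsx] add [tlueo] -> 12 lines: obu tlueo kzl dwkg bvyvg ihf frp vqiu jrpn rbce nbzp mjav

Answer: obu
tlueo
kzl
dwkg
bvyvg
ihf
frp
vqiu
jrpn
rbce
nbzp
mjav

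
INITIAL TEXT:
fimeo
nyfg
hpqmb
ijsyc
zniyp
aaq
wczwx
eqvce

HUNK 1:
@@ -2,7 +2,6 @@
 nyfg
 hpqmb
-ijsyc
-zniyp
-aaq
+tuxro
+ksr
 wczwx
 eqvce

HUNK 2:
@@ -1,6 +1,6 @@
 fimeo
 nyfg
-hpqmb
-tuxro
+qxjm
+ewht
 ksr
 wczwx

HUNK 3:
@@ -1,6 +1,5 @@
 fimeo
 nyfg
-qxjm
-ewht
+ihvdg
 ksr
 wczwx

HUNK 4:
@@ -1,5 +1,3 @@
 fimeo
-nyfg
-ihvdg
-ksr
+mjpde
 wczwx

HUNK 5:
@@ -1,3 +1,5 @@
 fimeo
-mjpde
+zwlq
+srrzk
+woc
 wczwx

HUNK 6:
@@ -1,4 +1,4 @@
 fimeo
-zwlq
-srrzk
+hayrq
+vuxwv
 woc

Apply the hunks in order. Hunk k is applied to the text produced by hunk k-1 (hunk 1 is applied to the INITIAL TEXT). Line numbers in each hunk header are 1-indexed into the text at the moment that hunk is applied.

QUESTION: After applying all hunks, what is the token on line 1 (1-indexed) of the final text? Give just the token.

Hunk 1: at line 2 remove [ijsyc,zniyp,aaq] add [tuxro,ksr] -> 7 lines: fimeo nyfg hpqmb tuxro ksr wczwx eqvce
Hunk 2: at line 1 remove [hpqmb,tuxro] add [qxjm,ewht] -> 7 lines: fimeo nyfg qxjm ewht ksr wczwx eqvce
Hunk 3: at line 1 remove [qxjm,ewht] add [ihvdg] -> 6 lines: fimeo nyfg ihvdg ksr wczwx eqvce
Hunk 4: at line 1 remove [nyfg,ihvdg,ksr] add [mjpde] -> 4 lines: fimeo mjpde wczwx eqvce
Hunk 5: at line 1 remove [mjpde] add [zwlq,srrzk,woc] -> 6 lines: fimeo zwlq srrzk woc wczwx eqvce
Hunk 6: at line 1 remove [zwlq,srrzk] add [hayrq,vuxwv] -> 6 lines: fimeo hayrq vuxwv woc wczwx eqvce
Final line 1: fimeo

Answer: fimeo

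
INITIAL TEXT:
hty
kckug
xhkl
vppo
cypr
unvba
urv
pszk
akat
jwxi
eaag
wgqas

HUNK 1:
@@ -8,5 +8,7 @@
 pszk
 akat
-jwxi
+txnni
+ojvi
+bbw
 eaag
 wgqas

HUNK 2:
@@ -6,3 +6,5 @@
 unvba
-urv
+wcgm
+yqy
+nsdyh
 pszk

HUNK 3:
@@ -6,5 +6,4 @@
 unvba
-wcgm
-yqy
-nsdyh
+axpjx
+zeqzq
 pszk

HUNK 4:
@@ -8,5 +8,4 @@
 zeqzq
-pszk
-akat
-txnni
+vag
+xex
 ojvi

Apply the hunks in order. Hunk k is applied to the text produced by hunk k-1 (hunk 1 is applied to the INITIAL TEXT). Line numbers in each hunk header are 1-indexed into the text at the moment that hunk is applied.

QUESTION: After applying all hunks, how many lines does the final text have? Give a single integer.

Hunk 1: at line 8 remove [jwxi] add [txnni,ojvi,bbw] -> 14 lines: hty kckug xhkl vppo cypr unvba urv pszk akat txnni ojvi bbw eaag wgqas
Hunk 2: at line 6 remove [urv] add [wcgm,yqy,nsdyh] -> 16 lines: hty kckug xhkl vppo cypr unvba wcgm yqy nsdyh pszk akat txnni ojvi bbw eaag wgqas
Hunk 3: at line 6 remove [wcgm,yqy,nsdyh] add [axpjx,zeqzq] -> 15 lines: hty kckug xhkl vppo cypr unvba axpjx zeqzq pszk akat txnni ojvi bbw eaag wgqas
Hunk 4: at line 8 remove [pszk,akat,txnni] add [vag,xex] -> 14 lines: hty kckug xhkl vppo cypr unvba axpjx zeqzq vag xex ojvi bbw eaag wgqas
Final line count: 14

Answer: 14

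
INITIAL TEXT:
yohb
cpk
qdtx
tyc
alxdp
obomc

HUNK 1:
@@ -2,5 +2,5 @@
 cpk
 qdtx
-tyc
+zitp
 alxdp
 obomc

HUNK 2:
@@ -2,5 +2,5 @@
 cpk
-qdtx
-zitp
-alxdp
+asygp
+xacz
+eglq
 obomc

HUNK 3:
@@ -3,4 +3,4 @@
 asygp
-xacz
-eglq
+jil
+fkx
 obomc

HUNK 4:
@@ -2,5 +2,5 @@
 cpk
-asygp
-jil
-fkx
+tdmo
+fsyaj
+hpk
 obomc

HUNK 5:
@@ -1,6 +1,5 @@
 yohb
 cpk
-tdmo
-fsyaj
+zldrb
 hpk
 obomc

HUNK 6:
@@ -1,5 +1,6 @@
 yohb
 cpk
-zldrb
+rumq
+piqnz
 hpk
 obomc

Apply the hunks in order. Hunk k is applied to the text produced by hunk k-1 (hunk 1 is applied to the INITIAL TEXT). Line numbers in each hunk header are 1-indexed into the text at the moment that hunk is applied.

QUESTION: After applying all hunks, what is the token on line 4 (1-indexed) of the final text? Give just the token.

Hunk 1: at line 2 remove [tyc] add [zitp] -> 6 lines: yohb cpk qdtx zitp alxdp obomc
Hunk 2: at line 2 remove [qdtx,zitp,alxdp] add [asygp,xacz,eglq] -> 6 lines: yohb cpk asygp xacz eglq obomc
Hunk 3: at line 3 remove [xacz,eglq] add [jil,fkx] -> 6 lines: yohb cpk asygp jil fkx obomc
Hunk 4: at line 2 remove [asygp,jil,fkx] add [tdmo,fsyaj,hpk] -> 6 lines: yohb cpk tdmo fsyaj hpk obomc
Hunk 5: at line 1 remove [tdmo,fsyaj] add [zldrb] -> 5 lines: yohb cpk zldrb hpk obomc
Hunk 6: at line 1 remove [zldrb] add [rumq,piqnz] -> 6 lines: yohb cpk rumq piqnz hpk obomc
Final line 4: piqnz

Answer: piqnz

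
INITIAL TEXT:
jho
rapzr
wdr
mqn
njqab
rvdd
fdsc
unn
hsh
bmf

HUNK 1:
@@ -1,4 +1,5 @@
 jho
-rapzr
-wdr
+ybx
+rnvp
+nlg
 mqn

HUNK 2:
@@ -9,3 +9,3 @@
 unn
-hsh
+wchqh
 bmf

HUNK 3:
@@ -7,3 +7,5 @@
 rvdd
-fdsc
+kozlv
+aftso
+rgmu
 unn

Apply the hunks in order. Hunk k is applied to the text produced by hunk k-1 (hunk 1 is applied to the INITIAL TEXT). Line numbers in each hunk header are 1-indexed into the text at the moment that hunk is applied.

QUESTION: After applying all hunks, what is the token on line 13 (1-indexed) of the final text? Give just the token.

Answer: bmf

Derivation:
Hunk 1: at line 1 remove [rapzr,wdr] add [ybx,rnvp,nlg] -> 11 lines: jho ybx rnvp nlg mqn njqab rvdd fdsc unn hsh bmf
Hunk 2: at line 9 remove [hsh] add [wchqh] -> 11 lines: jho ybx rnvp nlg mqn njqab rvdd fdsc unn wchqh bmf
Hunk 3: at line 7 remove [fdsc] add [kozlv,aftso,rgmu] -> 13 lines: jho ybx rnvp nlg mqn njqab rvdd kozlv aftso rgmu unn wchqh bmf
Final line 13: bmf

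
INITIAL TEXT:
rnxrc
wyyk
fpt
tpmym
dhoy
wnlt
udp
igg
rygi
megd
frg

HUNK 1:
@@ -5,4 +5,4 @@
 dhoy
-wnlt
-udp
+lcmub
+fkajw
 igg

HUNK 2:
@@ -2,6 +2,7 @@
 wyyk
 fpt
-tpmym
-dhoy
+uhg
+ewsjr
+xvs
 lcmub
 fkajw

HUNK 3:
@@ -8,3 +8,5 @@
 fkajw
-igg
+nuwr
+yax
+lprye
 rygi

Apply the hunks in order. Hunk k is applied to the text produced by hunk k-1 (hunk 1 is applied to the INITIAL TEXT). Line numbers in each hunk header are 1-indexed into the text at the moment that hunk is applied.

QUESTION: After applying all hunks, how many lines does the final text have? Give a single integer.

Hunk 1: at line 5 remove [wnlt,udp] add [lcmub,fkajw] -> 11 lines: rnxrc wyyk fpt tpmym dhoy lcmub fkajw igg rygi megd frg
Hunk 2: at line 2 remove [tpmym,dhoy] add [uhg,ewsjr,xvs] -> 12 lines: rnxrc wyyk fpt uhg ewsjr xvs lcmub fkajw igg rygi megd frg
Hunk 3: at line 8 remove [igg] add [nuwr,yax,lprye] -> 14 lines: rnxrc wyyk fpt uhg ewsjr xvs lcmub fkajw nuwr yax lprye rygi megd frg
Final line count: 14

Answer: 14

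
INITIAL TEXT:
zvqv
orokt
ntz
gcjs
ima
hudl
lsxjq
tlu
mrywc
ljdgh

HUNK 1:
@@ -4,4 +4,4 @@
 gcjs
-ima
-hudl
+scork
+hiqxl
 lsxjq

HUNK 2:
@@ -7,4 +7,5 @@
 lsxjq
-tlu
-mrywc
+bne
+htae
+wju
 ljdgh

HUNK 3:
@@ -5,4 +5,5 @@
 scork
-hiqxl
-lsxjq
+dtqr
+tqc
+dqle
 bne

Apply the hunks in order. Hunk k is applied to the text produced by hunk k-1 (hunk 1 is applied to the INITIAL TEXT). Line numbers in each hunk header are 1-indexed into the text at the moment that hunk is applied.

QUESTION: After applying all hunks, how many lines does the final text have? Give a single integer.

Hunk 1: at line 4 remove [ima,hudl] add [scork,hiqxl] -> 10 lines: zvqv orokt ntz gcjs scork hiqxl lsxjq tlu mrywc ljdgh
Hunk 2: at line 7 remove [tlu,mrywc] add [bne,htae,wju] -> 11 lines: zvqv orokt ntz gcjs scork hiqxl lsxjq bne htae wju ljdgh
Hunk 3: at line 5 remove [hiqxl,lsxjq] add [dtqr,tqc,dqle] -> 12 lines: zvqv orokt ntz gcjs scork dtqr tqc dqle bne htae wju ljdgh
Final line count: 12

Answer: 12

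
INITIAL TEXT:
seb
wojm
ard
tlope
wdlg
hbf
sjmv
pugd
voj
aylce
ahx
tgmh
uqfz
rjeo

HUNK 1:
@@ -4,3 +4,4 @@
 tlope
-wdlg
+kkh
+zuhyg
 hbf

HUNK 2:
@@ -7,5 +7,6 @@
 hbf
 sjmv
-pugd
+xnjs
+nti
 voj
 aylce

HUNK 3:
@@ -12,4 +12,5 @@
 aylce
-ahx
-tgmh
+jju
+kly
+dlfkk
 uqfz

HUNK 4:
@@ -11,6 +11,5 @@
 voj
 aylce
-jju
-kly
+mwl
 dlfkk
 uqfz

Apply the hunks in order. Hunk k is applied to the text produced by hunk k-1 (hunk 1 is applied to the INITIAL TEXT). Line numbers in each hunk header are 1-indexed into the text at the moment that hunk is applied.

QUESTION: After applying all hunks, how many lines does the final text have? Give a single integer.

Hunk 1: at line 4 remove [wdlg] add [kkh,zuhyg] -> 15 lines: seb wojm ard tlope kkh zuhyg hbf sjmv pugd voj aylce ahx tgmh uqfz rjeo
Hunk 2: at line 7 remove [pugd] add [xnjs,nti] -> 16 lines: seb wojm ard tlope kkh zuhyg hbf sjmv xnjs nti voj aylce ahx tgmh uqfz rjeo
Hunk 3: at line 12 remove [ahx,tgmh] add [jju,kly,dlfkk] -> 17 lines: seb wojm ard tlope kkh zuhyg hbf sjmv xnjs nti voj aylce jju kly dlfkk uqfz rjeo
Hunk 4: at line 11 remove [jju,kly] add [mwl] -> 16 lines: seb wojm ard tlope kkh zuhyg hbf sjmv xnjs nti voj aylce mwl dlfkk uqfz rjeo
Final line count: 16

Answer: 16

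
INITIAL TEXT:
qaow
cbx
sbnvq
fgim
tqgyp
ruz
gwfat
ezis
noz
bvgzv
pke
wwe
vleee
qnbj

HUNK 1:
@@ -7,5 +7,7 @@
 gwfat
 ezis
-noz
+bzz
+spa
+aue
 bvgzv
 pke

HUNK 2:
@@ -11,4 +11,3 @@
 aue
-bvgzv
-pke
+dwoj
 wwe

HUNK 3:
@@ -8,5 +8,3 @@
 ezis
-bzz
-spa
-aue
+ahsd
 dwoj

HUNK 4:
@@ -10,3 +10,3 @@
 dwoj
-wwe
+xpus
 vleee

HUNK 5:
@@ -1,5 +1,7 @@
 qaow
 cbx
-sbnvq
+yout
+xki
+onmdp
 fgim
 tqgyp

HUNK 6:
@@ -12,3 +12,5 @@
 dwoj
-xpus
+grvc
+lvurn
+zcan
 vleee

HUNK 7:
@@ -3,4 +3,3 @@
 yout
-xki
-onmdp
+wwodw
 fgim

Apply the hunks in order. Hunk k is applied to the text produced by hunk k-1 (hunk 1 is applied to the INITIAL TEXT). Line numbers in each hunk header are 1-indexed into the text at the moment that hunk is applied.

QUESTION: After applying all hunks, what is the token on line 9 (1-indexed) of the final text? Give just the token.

Answer: ezis

Derivation:
Hunk 1: at line 7 remove [noz] add [bzz,spa,aue] -> 16 lines: qaow cbx sbnvq fgim tqgyp ruz gwfat ezis bzz spa aue bvgzv pke wwe vleee qnbj
Hunk 2: at line 11 remove [bvgzv,pke] add [dwoj] -> 15 lines: qaow cbx sbnvq fgim tqgyp ruz gwfat ezis bzz spa aue dwoj wwe vleee qnbj
Hunk 3: at line 8 remove [bzz,spa,aue] add [ahsd] -> 13 lines: qaow cbx sbnvq fgim tqgyp ruz gwfat ezis ahsd dwoj wwe vleee qnbj
Hunk 4: at line 10 remove [wwe] add [xpus] -> 13 lines: qaow cbx sbnvq fgim tqgyp ruz gwfat ezis ahsd dwoj xpus vleee qnbj
Hunk 5: at line 1 remove [sbnvq] add [yout,xki,onmdp] -> 15 lines: qaow cbx yout xki onmdp fgim tqgyp ruz gwfat ezis ahsd dwoj xpus vleee qnbj
Hunk 6: at line 12 remove [xpus] add [grvc,lvurn,zcan] -> 17 lines: qaow cbx yout xki onmdp fgim tqgyp ruz gwfat ezis ahsd dwoj grvc lvurn zcan vleee qnbj
Hunk 7: at line 3 remove [xki,onmdp] add [wwodw] -> 16 lines: qaow cbx yout wwodw fgim tqgyp ruz gwfat ezis ahsd dwoj grvc lvurn zcan vleee qnbj
Final line 9: ezis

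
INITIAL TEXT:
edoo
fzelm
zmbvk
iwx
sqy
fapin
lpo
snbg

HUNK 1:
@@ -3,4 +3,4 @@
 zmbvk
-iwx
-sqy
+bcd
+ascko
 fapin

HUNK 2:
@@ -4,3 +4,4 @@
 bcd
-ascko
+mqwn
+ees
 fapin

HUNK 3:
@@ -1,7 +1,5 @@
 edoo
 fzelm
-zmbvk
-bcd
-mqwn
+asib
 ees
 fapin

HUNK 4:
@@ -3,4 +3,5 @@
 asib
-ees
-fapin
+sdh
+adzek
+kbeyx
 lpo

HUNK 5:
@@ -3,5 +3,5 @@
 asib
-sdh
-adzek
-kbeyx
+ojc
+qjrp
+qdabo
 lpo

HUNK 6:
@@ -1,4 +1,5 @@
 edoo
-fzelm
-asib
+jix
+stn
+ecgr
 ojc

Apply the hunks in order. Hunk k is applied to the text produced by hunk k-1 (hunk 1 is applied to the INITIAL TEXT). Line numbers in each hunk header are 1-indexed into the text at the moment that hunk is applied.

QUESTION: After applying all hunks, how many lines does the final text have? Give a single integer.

Hunk 1: at line 3 remove [iwx,sqy] add [bcd,ascko] -> 8 lines: edoo fzelm zmbvk bcd ascko fapin lpo snbg
Hunk 2: at line 4 remove [ascko] add [mqwn,ees] -> 9 lines: edoo fzelm zmbvk bcd mqwn ees fapin lpo snbg
Hunk 3: at line 1 remove [zmbvk,bcd,mqwn] add [asib] -> 7 lines: edoo fzelm asib ees fapin lpo snbg
Hunk 4: at line 3 remove [ees,fapin] add [sdh,adzek,kbeyx] -> 8 lines: edoo fzelm asib sdh adzek kbeyx lpo snbg
Hunk 5: at line 3 remove [sdh,adzek,kbeyx] add [ojc,qjrp,qdabo] -> 8 lines: edoo fzelm asib ojc qjrp qdabo lpo snbg
Hunk 6: at line 1 remove [fzelm,asib] add [jix,stn,ecgr] -> 9 lines: edoo jix stn ecgr ojc qjrp qdabo lpo snbg
Final line count: 9

Answer: 9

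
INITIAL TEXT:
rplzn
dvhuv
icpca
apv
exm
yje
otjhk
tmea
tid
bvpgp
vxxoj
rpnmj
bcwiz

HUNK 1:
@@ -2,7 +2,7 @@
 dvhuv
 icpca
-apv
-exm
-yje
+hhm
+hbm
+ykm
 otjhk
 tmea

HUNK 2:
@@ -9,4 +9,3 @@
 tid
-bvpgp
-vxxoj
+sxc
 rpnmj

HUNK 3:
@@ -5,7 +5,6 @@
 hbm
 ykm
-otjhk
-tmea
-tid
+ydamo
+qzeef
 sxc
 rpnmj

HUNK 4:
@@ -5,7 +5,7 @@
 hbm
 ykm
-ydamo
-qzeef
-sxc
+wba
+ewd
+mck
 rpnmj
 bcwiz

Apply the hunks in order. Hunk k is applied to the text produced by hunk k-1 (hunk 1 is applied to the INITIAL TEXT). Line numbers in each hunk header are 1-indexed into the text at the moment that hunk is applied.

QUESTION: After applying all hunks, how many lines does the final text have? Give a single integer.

Answer: 11

Derivation:
Hunk 1: at line 2 remove [apv,exm,yje] add [hhm,hbm,ykm] -> 13 lines: rplzn dvhuv icpca hhm hbm ykm otjhk tmea tid bvpgp vxxoj rpnmj bcwiz
Hunk 2: at line 9 remove [bvpgp,vxxoj] add [sxc] -> 12 lines: rplzn dvhuv icpca hhm hbm ykm otjhk tmea tid sxc rpnmj bcwiz
Hunk 3: at line 5 remove [otjhk,tmea,tid] add [ydamo,qzeef] -> 11 lines: rplzn dvhuv icpca hhm hbm ykm ydamo qzeef sxc rpnmj bcwiz
Hunk 4: at line 5 remove [ydamo,qzeef,sxc] add [wba,ewd,mck] -> 11 lines: rplzn dvhuv icpca hhm hbm ykm wba ewd mck rpnmj bcwiz
Final line count: 11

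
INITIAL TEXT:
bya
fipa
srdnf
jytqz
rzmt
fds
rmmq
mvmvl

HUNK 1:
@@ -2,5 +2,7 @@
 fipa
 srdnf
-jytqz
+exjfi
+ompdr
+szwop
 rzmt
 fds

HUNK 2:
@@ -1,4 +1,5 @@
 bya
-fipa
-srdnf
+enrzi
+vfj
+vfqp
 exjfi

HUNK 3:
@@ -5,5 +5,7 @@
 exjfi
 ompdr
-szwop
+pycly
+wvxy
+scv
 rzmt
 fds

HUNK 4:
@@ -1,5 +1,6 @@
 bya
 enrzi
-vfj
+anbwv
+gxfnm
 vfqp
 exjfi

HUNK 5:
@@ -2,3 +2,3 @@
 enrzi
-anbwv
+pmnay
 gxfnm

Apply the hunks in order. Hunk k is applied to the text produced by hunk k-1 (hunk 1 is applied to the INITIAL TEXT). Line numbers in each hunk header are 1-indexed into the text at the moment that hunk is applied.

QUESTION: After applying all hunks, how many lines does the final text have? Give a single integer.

Answer: 14

Derivation:
Hunk 1: at line 2 remove [jytqz] add [exjfi,ompdr,szwop] -> 10 lines: bya fipa srdnf exjfi ompdr szwop rzmt fds rmmq mvmvl
Hunk 2: at line 1 remove [fipa,srdnf] add [enrzi,vfj,vfqp] -> 11 lines: bya enrzi vfj vfqp exjfi ompdr szwop rzmt fds rmmq mvmvl
Hunk 3: at line 5 remove [szwop] add [pycly,wvxy,scv] -> 13 lines: bya enrzi vfj vfqp exjfi ompdr pycly wvxy scv rzmt fds rmmq mvmvl
Hunk 4: at line 1 remove [vfj] add [anbwv,gxfnm] -> 14 lines: bya enrzi anbwv gxfnm vfqp exjfi ompdr pycly wvxy scv rzmt fds rmmq mvmvl
Hunk 5: at line 2 remove [anbwv] add [pmnay] -> 14 lines: bya enrzi pmnay gxfnm vfqp exjfi ompdr pycly wvxy scv rzmt fds rmmq mvmvl
Final line count: 14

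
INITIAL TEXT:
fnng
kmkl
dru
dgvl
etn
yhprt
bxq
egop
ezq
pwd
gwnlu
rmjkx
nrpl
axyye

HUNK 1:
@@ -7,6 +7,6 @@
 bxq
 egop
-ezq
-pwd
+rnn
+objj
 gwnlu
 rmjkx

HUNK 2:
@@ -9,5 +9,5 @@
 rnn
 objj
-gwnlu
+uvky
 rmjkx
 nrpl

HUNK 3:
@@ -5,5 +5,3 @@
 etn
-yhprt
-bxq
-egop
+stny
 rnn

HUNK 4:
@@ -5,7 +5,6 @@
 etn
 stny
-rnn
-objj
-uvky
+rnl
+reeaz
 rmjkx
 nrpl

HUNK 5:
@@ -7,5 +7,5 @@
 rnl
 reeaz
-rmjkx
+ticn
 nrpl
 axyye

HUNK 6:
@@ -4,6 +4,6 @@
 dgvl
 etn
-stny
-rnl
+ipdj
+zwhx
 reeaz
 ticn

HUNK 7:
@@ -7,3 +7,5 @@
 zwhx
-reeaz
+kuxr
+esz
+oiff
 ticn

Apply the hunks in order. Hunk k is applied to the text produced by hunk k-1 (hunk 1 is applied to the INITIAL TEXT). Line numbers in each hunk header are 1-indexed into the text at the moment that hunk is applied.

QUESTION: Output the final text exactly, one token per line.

Hunk 1: at line 7 remove [ezq,pwd] add [rnn,objj] -> 14 lines: fnng kmkl dru dgvl etn yhprt bxq egop rnn objj gwnlu rmjkx nrpl axyye
Hunk 2: at line 9 remove [gwnlu] add [uvky] -> 14 lines: fnng kmkl dru dgvl etn yhprt bxq egop rnn objj uvky rmjkx nrpl axyye
Hunk 3: at line 5 remove [yhprt,bxq,egop] add [stny] -> 12 lines: fnng kmkl dru dgvl etn stny rnn objj uvky rmjkx nrpl axyye
Hunk 4: at line 5 remove [rnn,objj,uvky] add [rnl,reeaz] -> 11 lines: fnng kmkl dru dgvl etn stny rnl reeaz rmjkx nrpl axyye
Hunk 5: at line 7 remove [rmjkx] add [ticn] -> 11 lines: fnng kmkl dru dgvl etn stny rnl reeaz ticn nrpl axyye
Hunk 6: at line 4 remove [stny,rnl] add [ipdj,zwhx] -> 11 lines: fnng kmkl dru dgvl etn ipdj zwhx reeaz ticn nrpl axyye
Hunk 7: at line 7 remove [reeaz] add [kuxr,esz,oiff] -> 13 lines: fnng kmkl dru dgvl etn ipdj zwhx kuxr esz oiff ticn nrpl axyye

Answer: fnng
kmkl
dru
dgvl
etn
ipdj
zwhx
kuxr
esz
oiff
ticn
nrpl
axyye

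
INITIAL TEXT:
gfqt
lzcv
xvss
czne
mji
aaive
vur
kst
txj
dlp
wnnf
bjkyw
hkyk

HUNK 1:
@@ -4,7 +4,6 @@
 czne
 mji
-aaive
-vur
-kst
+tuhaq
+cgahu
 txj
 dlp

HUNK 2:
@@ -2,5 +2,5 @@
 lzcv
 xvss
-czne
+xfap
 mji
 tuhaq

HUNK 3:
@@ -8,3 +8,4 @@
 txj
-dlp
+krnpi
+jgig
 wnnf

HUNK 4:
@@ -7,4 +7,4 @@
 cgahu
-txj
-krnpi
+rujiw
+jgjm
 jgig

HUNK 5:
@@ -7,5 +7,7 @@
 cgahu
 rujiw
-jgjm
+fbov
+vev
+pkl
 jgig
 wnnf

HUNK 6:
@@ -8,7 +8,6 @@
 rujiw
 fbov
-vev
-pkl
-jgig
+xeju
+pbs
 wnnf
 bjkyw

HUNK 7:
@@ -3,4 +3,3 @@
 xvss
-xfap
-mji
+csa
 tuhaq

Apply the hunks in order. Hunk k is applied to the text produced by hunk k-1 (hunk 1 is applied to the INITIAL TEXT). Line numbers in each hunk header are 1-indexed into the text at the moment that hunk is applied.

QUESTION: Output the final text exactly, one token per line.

Answer: gfqt
lzcv
xvss
csa
tuhaq
cgahu
rujiw
fbov
xeju
pbs
wnnf
bjkyw
hkyk

Derivation:
Hunk 1: at line 4 remove [aaive,vur,kst] add [tuhaq,cgahu] -> 12 lines: gfqt lzcv xvss czne mji tuhaq cgahu txj dlp wnnf bjkyw hkyk
Hunk 2: at line 2 remove [czne] add [xfap] -> 12 lines: gfqt lzcv xvss xfap mji tuhaq cgahu txj dlp wnnf bjkyw hkyk
Hunk 3: at line 8 remove [dlp] add [krnpi,jgig] -> 13 lines: gfqt lzcv xvss xfap mji tuhaq cgahu txj krnpi jgig wnnf bjkyw hkyk
Hunk 4: at line 7 remove [txj,krnpi] add [rujiw,jgjm] -> 13 lines: gfqt lzcv xvss xfap mji tuhaq cgahu rujiw jgjm jgig wnnf bjkyw hkyk
Hunk 5: at line 7 remove [jgjm] add [fbov,vev,pkl] -> 15 lines: gfqt lzcv xvss xfap mji tuhaq cgahu rujiw fbov vev pkl jgig wnnf bjkyw hkyk
Hunk 6: at line 8 remove [vev,pkl,jgig] add [xeju,pbs] -> 14 lines: gfqt lzcv xvss xfap mji tuhaq cgahu rujiw fbov xeju pbs wnnf bjkyw hkyk
Hunk 7: at line 3 remove [xfap,mji] add [csa] -> 13 lines: gfqt lzcv xvss csa tuhaq cgahu rujiw fbov xeju pbs wnnf bjkyw hkyk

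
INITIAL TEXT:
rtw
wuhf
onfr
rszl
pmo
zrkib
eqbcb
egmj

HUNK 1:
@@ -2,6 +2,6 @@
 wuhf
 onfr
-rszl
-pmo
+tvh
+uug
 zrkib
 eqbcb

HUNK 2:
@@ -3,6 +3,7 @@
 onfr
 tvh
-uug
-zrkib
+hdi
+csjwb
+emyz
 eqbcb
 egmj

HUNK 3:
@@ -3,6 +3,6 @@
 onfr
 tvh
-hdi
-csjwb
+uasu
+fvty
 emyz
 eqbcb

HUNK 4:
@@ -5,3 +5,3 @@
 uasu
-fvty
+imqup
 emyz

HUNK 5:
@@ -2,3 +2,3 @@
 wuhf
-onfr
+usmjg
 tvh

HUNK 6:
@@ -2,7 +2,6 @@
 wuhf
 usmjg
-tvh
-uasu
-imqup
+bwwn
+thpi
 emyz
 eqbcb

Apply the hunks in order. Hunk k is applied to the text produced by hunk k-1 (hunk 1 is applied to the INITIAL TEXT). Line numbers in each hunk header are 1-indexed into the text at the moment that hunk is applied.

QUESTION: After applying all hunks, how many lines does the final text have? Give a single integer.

Answer: 8

Derivation:
Hunk 1: at line 2 remove [rszl,pmo] add [tvh,uug] -> 8 lines: rtw wuhf onfr tvh uug zrkib eqbcb egmj
Hunk 2: at line 3 remove [uug,zrkib] add [hdi,csjwb,emyz] -> 9 lines: rtw wuhf onfr tvh hdi csjwb emyz eqbcb egmj
Hunk 3: at line 3 remove [hdi,csjwb] add [uasu,fvty] -> 9 lines: rtw wuhf onfr tvh uasu fvty emyz eqbcb egmj
Hunk 4: at line 5 remove [fvty] add [imqup] -> 9 lines: rtw wuhf onfr tvh uasu imqup emyz eqbcb egmj
Hunk 5: at line 2 remove [onfr] add [usmjg] -> 9 lines: rtw wuhf usmjg tvh uasu imqup emyz eqbcb egmj
Hunk 6: at line 2 remove [tvh,uasu,imqup] add [bwwn,thpi] -> 8 lines: rtw wuhf usmjg bwwn thpi emyz eqbcb egmj
Final line count: 8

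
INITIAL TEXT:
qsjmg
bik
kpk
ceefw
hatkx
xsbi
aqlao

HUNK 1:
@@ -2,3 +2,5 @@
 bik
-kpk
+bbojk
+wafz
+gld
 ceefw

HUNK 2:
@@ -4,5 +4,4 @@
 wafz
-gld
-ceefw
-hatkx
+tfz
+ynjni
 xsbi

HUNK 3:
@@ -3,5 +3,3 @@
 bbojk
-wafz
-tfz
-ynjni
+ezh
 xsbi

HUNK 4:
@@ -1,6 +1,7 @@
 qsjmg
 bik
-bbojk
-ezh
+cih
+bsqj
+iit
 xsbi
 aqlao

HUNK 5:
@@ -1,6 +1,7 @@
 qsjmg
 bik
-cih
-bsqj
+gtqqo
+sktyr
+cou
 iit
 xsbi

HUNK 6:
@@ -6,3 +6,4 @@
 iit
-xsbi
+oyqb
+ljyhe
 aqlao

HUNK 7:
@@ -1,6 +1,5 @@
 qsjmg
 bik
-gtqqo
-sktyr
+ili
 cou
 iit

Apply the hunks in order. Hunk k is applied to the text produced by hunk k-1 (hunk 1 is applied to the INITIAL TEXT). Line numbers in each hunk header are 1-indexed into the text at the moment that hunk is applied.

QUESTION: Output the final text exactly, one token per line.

Hunk 1: at line 2 remove [kpk] add [bbojk,wafz,gld] -> 9 lines: qsjmg bik bbojk wafz gld ceefw hatkx xsbi aqlao
Hunk 2: at line 4 remove [gld,ceefw,hatkx] add [tfz,ynjni] -> 8 lines: qsjmg bik bbojk wafz tfz ynjni xsbi aqlao
Hunk 3: at line 3 remove [wafz,tfz,ynjni] add [ezh] -> 6 lines: qsjmg bik bbojk ezh xsbi aqlao
Hunk 4: at line 1 remove [bbojk,ezh] add [cih,bsqj,iit] -> 7 lines: qsjmg bik cih bsqj iit xsbi aqlao
Hunk 5: at line 1 remove [cih,bsqj] add [gtqqo,sktyr,cou] -> 8 lines: qsjmg bik gtqqo sktyr cou iit xsbi aqlao
Hunk 6: at line 6 remove [xsbi] add [oyqb,ljyhe] -> 9 lines: qsjmg bik gtqqo sktyr cou iit oyqb ljyhe aqlao
Hunk 7: at line 1 remove [gtqqo,sktyr] add [ili] -> 8 lines: qsjmg bik ili cou iit oyqb ljyhe aqlao

Answer: qsjmg
bik
ili
cou
iit
oyqb
ljyhe
aqlao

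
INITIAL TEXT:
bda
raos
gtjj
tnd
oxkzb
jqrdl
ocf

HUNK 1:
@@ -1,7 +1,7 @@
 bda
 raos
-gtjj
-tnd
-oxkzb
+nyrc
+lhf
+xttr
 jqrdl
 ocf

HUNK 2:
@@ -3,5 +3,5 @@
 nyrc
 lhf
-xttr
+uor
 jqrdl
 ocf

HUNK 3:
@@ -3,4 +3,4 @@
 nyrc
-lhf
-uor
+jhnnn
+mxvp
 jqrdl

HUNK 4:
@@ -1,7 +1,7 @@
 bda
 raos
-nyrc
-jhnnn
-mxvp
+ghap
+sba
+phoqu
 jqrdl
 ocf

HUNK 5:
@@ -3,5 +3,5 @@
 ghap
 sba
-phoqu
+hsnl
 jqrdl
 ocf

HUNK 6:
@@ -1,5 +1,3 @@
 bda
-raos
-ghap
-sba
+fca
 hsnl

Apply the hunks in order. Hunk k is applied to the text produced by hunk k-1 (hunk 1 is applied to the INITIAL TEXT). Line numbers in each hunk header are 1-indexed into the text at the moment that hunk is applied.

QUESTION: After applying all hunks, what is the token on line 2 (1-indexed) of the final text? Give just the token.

Hunk 1: at line 1 remove [gtjj,tnd,oxkzb] add [nyrc,lhf,xttr] -> 7 lines: bda raos nyrc lhf xttr jqrdl ocf
Hunk 2: at line 3 remove [xttr] add [uor] -> 7 lines: bda raos nyrc lhf uor jqrdl ocf
Hunk 3: at line 3 remove [lhf,uor] add [jhnnn,mxvp] -> 7 lines: bda raos nyrc jhnnn mxvp jqrdl ocf
Hunk 4: at line 1 remove [nyrc,jhnnn,mxvp] add [ghap,sba,phoqu] -> 7 lines: bda raos ghap sba phoqu jqrdl ocf
Hunk 5: at line 3 remove [phoqu] add [hsnl] -> 7 lines: bda raos ghap sba hsnl jqrdl ocf
Hunk 6: at line 1 remove [raos,ghap,sba] add [fca] -> 5 lines: bda fca hsnl jqrdl ocf
Final line 2: fca

Answer: fca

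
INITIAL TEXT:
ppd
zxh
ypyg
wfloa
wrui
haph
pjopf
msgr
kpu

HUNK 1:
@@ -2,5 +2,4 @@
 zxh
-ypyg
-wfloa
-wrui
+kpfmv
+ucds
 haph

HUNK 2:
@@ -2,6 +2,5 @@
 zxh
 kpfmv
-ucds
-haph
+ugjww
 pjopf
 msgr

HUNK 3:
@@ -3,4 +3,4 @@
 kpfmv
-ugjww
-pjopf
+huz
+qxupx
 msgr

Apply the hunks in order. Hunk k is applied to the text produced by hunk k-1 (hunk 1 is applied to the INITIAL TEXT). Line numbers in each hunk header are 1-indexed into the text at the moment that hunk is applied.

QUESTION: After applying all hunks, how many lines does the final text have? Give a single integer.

Answer: 7

Derivation:
Hunk 1: at line 2 remove [ypyg,wfloa,wrui] add [kpfmv,ucds] -> 8 lines: ppd zxh kpfmv ucds haph pjopf msgr kpu
Hunk 2: at line 2 remove [ucds,haph] add [ugjww] -> 7 lines: ppd zxh kpfmv ugjww pjopf msgr kpu
Hunk 3: at line 3 remove [ugjww,pjopf] add [huz,qxupx] -> 7 lines: ppd zxh kpfmv huz qxupx msgr kpu
Final line count: 7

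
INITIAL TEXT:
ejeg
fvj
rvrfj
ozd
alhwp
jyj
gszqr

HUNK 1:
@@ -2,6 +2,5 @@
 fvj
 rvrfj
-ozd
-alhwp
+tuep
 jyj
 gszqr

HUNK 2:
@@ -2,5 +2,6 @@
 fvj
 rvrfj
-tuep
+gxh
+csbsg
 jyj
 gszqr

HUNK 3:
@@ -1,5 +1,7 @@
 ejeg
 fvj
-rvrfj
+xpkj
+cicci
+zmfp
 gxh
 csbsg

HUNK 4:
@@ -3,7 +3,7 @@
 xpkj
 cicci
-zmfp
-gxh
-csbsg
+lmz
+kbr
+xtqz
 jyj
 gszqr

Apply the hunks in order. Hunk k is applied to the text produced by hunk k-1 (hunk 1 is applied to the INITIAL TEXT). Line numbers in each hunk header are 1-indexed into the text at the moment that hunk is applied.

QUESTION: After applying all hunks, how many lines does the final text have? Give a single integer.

Answer: 9

Derivation:
Hunk 1: at line 2 remove [ozd,alhwp] add [tuep] -> 6 lines: ejeg fvj rvrfj tuep jyj gszqr
Hunk 2: at line 2 remove [tuep] add [gxh,csbsg] -> 7 lines: ejeg fvj rvrfj gxh csbsg jyj gszqr
Hunk 3: at line 1 remove [rvrfj] add [xpkj,cicci,zmfp] -> 9 lines: ejeg fvj xpkj cicci zmfp gxh csbsg jyj gszqr
Hunk 4: at line 3 remove [zmfp,gxh,csbsg] add [lmz,kbr,xtqz] -> 9 lines: ejeg fvj xpkj cicci lmz kbr xtqz jyj gszqr
Final line count: 9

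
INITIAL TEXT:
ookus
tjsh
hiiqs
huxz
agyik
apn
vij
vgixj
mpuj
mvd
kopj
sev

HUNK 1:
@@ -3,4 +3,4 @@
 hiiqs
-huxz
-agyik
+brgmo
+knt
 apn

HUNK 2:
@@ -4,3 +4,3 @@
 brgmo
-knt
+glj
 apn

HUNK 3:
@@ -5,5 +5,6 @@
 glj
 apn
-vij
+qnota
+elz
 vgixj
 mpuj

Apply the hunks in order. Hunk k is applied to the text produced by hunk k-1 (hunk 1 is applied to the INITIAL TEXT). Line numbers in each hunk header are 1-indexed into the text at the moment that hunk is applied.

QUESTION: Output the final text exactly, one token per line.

Hunk 1: at line 3 remove [huxz,agyik] add [brgmo,knt] -> 12 lines: ookus tjsh hiiqs brgmo knt apn vij vgixj mpuj mvd kopj sev
Hunk 2: at line 4 remove [knt] add [glj] -> 12 lines: ookus tjsh hiiqs brgmo glj apn vij vgixj mpuj mvd kopj sev
Hunk 3: at line 5 remove [vij] add [qnota,elz] -> 13 lines: ookus tjsh hiiqs brgmo glj apn qnota elz vgixj mpuj mvd kopj sev

Answer: ookus
tjsh
hiiqs
brgmo
glj
apn
qnota
elz
vgixj
mpuj
mvd
kopj
sev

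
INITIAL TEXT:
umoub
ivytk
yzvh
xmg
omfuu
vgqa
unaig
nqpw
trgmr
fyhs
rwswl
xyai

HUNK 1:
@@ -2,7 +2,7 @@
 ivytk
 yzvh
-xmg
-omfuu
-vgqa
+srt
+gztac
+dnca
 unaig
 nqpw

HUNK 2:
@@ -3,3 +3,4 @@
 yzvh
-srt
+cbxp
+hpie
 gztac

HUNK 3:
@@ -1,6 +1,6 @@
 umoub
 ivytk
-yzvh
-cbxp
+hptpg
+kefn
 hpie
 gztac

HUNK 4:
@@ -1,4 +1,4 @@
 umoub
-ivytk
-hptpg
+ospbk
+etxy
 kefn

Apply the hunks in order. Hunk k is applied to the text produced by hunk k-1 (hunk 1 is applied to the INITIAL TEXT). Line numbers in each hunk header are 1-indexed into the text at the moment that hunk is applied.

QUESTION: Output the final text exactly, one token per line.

Answer: umoub
ospbk
etxy
kefn
hpie
gztac
dnca
unaig
nqpw
trgmr
fyhs
rwswl
xyai

Derivation:
Hunk 1: at line 2 remove [xmg,omfuu,vgqa] add [srt,gztac,dnca] -> 12 lines: umoub ivytk yzvh srt gztac dnca unaig nqpw trgmr fyhs rwswl xyai
Hunk 2: at line 3 remove [srt] add [cbxp,hpie] -> 13 lines: umoub ivytk yzvh cbxp hpie gztac dnca unaig nqpw trgmr fyhs rwswl xyai
Hunk 3: at line 1 remove [yzvh,cbxp] add [hptpg,kefn] -> 13 lines: umoub ivytk hptpg kefn hpie gztac dnca unaig nqpw trgmr fyhs rwswl xyai
Hunk 4: at line 1 remove [ivytk,hptpg] add [ospbk,etxy] -> 13 lines: umoub ospbk etxy kefn hpie gztac dnca unaig nqpw trgmr fyhs rwswl xyai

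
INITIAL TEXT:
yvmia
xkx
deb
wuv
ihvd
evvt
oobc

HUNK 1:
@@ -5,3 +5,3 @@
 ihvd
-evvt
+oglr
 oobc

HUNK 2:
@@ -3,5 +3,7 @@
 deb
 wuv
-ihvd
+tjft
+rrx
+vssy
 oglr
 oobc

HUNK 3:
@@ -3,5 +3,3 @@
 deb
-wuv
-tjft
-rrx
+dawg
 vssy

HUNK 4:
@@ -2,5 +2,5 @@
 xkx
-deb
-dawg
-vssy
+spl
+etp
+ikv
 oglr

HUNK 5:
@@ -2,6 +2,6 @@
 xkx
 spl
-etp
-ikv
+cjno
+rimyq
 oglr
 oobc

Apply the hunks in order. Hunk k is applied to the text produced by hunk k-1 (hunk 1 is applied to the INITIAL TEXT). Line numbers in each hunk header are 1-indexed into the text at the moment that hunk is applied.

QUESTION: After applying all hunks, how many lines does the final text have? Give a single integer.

Hunk 1: at line 5 remove [evvt] add [oglr] -> 7 lines: yvmia xkx deb wuv ihvd oglr oobc
Hunk 2: at line 3 remove [ihvd] add [tjft,rrx,vssy] -> 9 lines: yvmia xkx deb wuv tjft rrx vssy oglr oobc
Hunk 3: at line 3 remove [wuv,tjft,rrx] add [dawg] -> 7 lines: yvmia xkx deb dawg vssy oglr oobc
Hunk 4: at line 2 remove [deb,dawg,vssy] add [spl,etp,ikv] -> 7 lines: yvmia xkx spl etp ikv oglr oobc
Hunk 5: at line 2 remove [etp,ikv] add [cjno,rimyq] -> 7 lines: yvmia xkx spl cjno rimyq oglr oobc
Final line count: 7

Answer: 7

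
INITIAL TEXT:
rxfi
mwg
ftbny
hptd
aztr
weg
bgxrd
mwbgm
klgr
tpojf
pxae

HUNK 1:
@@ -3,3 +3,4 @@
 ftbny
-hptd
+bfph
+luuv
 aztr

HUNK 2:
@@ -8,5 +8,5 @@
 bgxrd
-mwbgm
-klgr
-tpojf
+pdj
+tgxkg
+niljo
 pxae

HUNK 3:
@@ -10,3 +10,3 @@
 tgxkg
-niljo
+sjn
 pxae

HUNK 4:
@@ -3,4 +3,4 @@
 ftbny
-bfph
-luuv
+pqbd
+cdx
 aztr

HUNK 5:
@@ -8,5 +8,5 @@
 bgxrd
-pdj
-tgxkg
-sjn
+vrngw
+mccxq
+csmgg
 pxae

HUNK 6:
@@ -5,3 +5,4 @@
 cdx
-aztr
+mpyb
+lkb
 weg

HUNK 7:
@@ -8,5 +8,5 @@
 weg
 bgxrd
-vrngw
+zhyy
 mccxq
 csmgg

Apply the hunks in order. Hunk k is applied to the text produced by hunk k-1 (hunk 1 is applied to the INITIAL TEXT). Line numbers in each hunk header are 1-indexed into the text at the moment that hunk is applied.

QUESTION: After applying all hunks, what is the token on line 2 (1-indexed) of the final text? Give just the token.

Answer: mwg

Derivation:
Hunk 1: at line 3 remove [hptd] add [bfph,luuv] -> 12 lines: rxfi mwg ftbny bfph luuv aztr weg bgxrd mwbgm klgr tpojf pxae
Hunk 2: at line 8 remove [mwbgm,klgr,tpojf] add [pdj,tgxkg,niljo] -> 12 lines: rxfi mwg ftbny bfph luuv aztr weg bgxrd pdj tgxkg niljo pxae
Hunk 3: at line 10 remove [niljo] add [sjn] -> 12 lines: rxfi mwg ftbny bfph luuv aztr weg bgxrd pdj tgxkg sjn pxae
Hunk 4: at line 3 remove [bfph,luuv] add [pqbd,cdx] -> 12 lines: rxfi mwg ftbny pqbd cdx aztr weg bgxrd pdj tgxkg sjn pxae
Hunk 5: at line 8 remove [pdj,tgxkg,sjn] add [vrngw,mccxq,csmgg] -> 12 lines: rxfi mwg ftbny pqbd cdx aztr weg bgxrd vrngw mccxq csmgg pxae
Hunk 6: at line 5 remove [aztr] add [mpyb,lkb] -> 13 lines: rxfi mwg ftbny pqbd cdx mpyb lkb weg bgxrd vrngw mccxq csmgg pxae
Hunk 7: at line 8 remove [vrngw] add [zhyy] -> 13 lines: rxfi mwg ftbny pqbd cdx mpyb lkb weg bgxrd zhyy mccxq csmgg pxae
Final line 2: mwg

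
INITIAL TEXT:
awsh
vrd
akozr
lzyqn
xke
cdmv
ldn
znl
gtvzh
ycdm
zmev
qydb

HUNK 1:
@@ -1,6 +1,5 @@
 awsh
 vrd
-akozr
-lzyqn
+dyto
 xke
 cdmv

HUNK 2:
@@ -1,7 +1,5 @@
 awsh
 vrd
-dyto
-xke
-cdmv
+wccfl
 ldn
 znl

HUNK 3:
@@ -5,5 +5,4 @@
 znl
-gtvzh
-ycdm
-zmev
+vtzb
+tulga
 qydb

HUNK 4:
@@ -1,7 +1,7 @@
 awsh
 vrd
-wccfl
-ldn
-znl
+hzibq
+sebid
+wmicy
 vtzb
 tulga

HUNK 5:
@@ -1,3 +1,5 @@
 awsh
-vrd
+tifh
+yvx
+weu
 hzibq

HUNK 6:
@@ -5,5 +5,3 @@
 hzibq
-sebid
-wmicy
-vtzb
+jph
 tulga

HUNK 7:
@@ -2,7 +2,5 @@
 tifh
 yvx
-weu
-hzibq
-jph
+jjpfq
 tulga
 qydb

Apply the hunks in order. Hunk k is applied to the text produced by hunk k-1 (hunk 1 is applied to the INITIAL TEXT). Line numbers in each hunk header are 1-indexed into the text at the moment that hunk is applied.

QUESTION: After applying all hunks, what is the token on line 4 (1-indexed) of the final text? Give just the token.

Answer: jjpfq

Derivation:
Hunk 1: at line 1 remove [akozr,lzyqn] add [dyto] -> 11 lines: awsh vrd dyto xke cdmv ldn znl gtvzh ycdm zmev qydb
Hunk 2: at line 1 remove [dyto,xke,cdmv] add [wccfl] -> 9 lines: awsh vrd wccfl ldn znl gtvzh ycdm zmev qydb
Hunk 3: at line 5 remove [gtvzh,ycdm,zmev] add [vtzb,tulga] -> 8 lines: awsh vrd wccfl ldn znl vtzb tulga qydb
Hunk 4: at line 1 remove [wccfl,ldn,znl] add [hzibq,sebid,wmicy] -> 8 lines: awsh vrd hzibq sebid wmicy vtzb tulga qydb
Hunk 5: at line 1 remove [vrd] add [tifh,yvx,weu] -> 10 lines: awsh tifh yvx weu hzibq sebid wmicy vtzb tulga qydb
Hunk 6: at line 5 remove [sebid,wmicy,vtzb] add [jph] -> 8 lines: awsh tifh yvx weu hzibq jph tulga qydb
Hunk 7: at line 2 remove [weu,hzibq,jph] add [jjpfq] -> 6 lines: awsh tifh yvx jjpfq tulga qydb
Final line 4: jjpfq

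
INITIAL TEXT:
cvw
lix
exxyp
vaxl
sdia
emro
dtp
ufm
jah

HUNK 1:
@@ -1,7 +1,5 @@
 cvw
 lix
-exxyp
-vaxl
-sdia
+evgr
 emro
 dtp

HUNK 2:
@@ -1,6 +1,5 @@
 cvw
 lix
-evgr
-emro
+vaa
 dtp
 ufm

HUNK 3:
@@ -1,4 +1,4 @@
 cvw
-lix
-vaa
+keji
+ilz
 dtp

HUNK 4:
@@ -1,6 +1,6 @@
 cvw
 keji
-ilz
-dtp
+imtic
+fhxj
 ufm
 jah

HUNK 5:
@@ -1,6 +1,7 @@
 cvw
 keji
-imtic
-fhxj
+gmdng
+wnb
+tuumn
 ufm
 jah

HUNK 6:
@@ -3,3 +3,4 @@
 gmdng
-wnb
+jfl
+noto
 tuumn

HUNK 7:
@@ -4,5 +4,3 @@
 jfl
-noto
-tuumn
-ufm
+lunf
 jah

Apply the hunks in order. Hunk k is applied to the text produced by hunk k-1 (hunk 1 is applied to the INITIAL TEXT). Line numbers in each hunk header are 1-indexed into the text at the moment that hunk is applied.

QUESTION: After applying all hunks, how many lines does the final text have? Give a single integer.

Hunk 1: at line 1 remove [exxyp,vaxl,sdia] add [evgr] -> 7 lines: cvw lix evgr emro dtp ufm jah
Hunk 2: at line 1 remove [evgr,emro] add [vaa] -> 6 lines: cvw lix vaa dtp ufm jah
Hunk 3: at line 1 remove [lix,vaa] add [keji,ilz] -> 6 lines: cvw keji ilz dtp ufm jah
Hunk 4: at line 1 remove [ilz,dtp] add [imtic,fhxj] -> 6 lines: cvw keji imtic fhxj ufm jah
Hunk 5: at line 1 remove [imtic,fhxj] add [gmdng,wnb,tuumn] -> 7 lines: cvw keji gmdng wnb tuumn ufm jah
Hunk 6: at line 3 remove [wnb] add [jfl,noto] -> 8 lines: cvw keji gmdng jfl noto tuumn ufm jah
Hunk 7: at line 4 remove [noto,tuumn,ufm] add [lunf] -> 6 lines: cvw keji gmdng jfl lunf jah
Final line count: 6

Answer: 6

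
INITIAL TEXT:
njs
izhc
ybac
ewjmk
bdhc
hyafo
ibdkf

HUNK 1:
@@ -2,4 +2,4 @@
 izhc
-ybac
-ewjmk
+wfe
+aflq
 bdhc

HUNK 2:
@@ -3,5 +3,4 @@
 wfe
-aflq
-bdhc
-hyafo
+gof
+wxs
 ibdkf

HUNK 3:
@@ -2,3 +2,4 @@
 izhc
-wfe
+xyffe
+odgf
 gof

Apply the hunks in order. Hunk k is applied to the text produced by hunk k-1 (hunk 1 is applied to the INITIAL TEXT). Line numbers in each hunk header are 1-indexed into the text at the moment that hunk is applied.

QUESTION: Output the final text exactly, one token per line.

Answer: njs
izhc
xyffe
odgf
gof
wxs
ibdkf

Derivation:
Hunk 1: at line 2 remove [ybac,ewjmk] add [wfe,aflq] -> 7 lines: njs izhc wfe aflq bdhc hyafo ibdkf
Hunk 2: at line 3 remove [aflq,bdhc,hyafo] add [gof,wxs] -> 6 lines: njs izhc wfe gof wxs ibdkf
Hunk 3: at line 2 remove [wfe] add [xyffe,odgf] -> 7 lines: njs izhc xyffe odgf gof wxs ibdkf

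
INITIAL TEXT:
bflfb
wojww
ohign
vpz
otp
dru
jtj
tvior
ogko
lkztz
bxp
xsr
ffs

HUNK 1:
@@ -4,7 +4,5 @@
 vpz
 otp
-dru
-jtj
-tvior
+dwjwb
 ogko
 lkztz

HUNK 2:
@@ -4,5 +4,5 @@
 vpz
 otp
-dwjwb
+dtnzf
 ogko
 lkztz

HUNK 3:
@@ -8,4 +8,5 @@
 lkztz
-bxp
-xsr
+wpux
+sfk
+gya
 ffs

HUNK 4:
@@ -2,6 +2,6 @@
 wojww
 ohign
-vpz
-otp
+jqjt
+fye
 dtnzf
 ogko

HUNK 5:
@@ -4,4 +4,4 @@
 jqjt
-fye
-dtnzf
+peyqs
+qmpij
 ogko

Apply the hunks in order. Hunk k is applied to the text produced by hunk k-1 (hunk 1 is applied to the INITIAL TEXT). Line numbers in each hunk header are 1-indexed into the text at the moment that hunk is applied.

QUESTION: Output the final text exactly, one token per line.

Hunk 1: at line 4 remove [dru,jtj,tvior] add [dwjwb] -> 11 lines: bflfb wojww ohign vpz otp dwjwb ogko lkztz bxp xsr ffs
Hunk 2: at line 4 remove [dwjwb] add [dtnzf] -> 11 lines: bflfb wojww ohign vpz otp dtnzf ogko lkztz bxp xsr ffs
Hunk 3: at line 8 remove [bxp,xsr] add [wpux,sfk,gya] -> 12 lines: bflfb wojww ohign vpz otp dtnzf ogko lkztz wpux sfk gya ffs
Hunk 4: at line 2 remove [vpz,otp] add [jqjt,fye] -> 12 lines: bflfb wojww ohign jqjt fye dtnzf ogko lkztz wpux sfk gya ffs
Hunk 5: at line 4 remove [fye,dtnzf] add [peyqs,qmpij] -> 12 lines: bflfb wojww ohign jqjt peyqs qmpij ogko lkztz wpux sfk gya ffs

Answer: bflfb
wojww
ohign
jqjt
peyqs
qmpij
ogko
lkztz
wpux
sfk
gya
ffs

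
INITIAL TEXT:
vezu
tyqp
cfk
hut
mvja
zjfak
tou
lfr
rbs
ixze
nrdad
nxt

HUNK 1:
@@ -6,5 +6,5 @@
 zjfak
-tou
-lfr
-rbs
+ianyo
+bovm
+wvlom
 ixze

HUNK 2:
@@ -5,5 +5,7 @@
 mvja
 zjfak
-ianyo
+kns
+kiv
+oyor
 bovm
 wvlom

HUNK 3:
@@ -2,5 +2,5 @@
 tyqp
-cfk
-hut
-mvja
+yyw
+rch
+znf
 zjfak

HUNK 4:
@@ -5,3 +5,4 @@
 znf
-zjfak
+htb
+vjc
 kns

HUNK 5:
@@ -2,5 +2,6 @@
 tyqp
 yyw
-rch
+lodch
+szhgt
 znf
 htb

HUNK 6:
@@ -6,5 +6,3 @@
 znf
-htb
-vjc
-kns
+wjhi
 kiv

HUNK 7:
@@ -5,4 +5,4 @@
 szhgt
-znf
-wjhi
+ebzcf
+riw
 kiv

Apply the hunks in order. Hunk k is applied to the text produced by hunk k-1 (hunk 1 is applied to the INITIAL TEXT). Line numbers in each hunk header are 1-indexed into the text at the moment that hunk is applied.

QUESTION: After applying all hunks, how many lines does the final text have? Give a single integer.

Hunk 1: at line 6 remove [tou,lfr,rbs] add [ianyo,bovm,wvlom] -> 12 lines: vezu tyqp cfk hut mvja zjfak ianyo bovm wvlom ixze nrdad nxt
Hunk 2: at line 5 remove [ianyo] add [kns,kiv,oyor] -> 14 lines: vezu tyqp cfk hut mvja zjfak kns kiv oyor bovm wvlom ixze nrdad nxt
Hunk 3: at line 2 remove [cfk,hut,mvja] add [yyw,rch,znf] -> 14 lines: vezu tyqp yyw rch znf zjfak kns kiv oyor bovm wvlom ixze nrdad nxt
Hunk 4: at line 5 remove [zjfak] add [htb,vjc] -> 15 lines: vezu tyqp yyw rch znf htb vjc kns kiv oyor bovm wvlom ixze nrdad nxt
Hunk 5: at line 2 remove [rch] add [lodch,szhgt] -> 16 lines: vezu tyqp yyw lodch szhgt znf htb vjc kns kiv oyor bovm wvlom ixze nrdad nxt
Hunk 6: at line 6 remove [htb,vjc,kns] add [wjhi] -> 14 lines: vezu tyqp yyw lodch szhgt znf wjhi kiv oyor bovm wvlom ixze nrdad nxt
Hunk 7: at line 5 remove [znf,wjhi] add [ebzcf,riw] -> 14 lines: vezu tyqp yyw lodch szhgt ebzcf riw kiv oyor bovm wvlom ixze nrdad nxt
Final line count: 14

Answer: 14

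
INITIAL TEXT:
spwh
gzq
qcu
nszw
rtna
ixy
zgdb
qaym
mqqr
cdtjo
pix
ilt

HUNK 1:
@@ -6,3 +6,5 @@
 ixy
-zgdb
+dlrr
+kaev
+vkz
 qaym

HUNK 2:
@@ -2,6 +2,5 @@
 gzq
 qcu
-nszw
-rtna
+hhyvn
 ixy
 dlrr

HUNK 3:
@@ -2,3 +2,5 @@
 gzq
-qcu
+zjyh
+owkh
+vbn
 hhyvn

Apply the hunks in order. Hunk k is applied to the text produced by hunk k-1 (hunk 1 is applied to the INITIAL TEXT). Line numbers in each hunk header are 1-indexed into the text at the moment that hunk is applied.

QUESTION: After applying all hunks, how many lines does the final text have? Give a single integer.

Hunk 1: at line 6 remove [zgdb] add [dlrr,kaev,vkz] -> 14 lines: spwh gzq qcu nszw rtna ixy dlrr kaev vkz qaym mqqr cdtjo pix ilt
Hunk 2: at line 2 remove [nszw,rtna] add [hhyvn] -> 13 lines: spwh gzq qcu hhyvn ixy dlrr kaev vkz qaym mqqr cdtjo pix ilt
Hunk 3: at line 2 remove [qcu] add [zjyh,owkh,vbn] -> 15 lines: spwh gzq zjyh owkh vbn hhyvn ixy dlrr kaev vkz qaym mqqr cdtjo pix ilt
Final line count: 15

Answer: 15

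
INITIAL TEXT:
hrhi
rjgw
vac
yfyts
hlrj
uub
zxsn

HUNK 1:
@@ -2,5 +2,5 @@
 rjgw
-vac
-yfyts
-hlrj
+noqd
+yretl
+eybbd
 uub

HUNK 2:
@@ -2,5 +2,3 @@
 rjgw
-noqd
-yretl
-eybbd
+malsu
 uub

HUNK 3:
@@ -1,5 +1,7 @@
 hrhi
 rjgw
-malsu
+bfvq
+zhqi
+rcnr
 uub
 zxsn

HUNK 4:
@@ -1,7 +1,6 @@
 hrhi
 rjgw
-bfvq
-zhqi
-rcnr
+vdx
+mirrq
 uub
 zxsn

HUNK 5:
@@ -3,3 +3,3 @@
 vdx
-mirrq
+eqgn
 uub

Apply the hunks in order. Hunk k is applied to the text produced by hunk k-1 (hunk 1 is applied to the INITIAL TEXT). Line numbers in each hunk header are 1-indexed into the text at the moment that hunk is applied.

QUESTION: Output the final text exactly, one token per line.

Answer: hrhi
rjgw
vdx
eqgn
uub
zxsn

Derivation:
Hunk 1: at line 2 remove [vac,yfyts,hlrj] add [noqd,yretl,eybbd] -> 7 lines: hrhi rjgw noqd yretl eybbd uub zxsn
Hunk 2: at line 2 remove [noqd,yretl,eybbd] add [malsu] -> 5 lines: hrhi rjgw malsu uub zxsn
Hunk 3: at line 1 remove [malsu] add [bfvq,zhqi,rcnr] -> 7 lines: hrhi rjgw bfvq zhqi rcnr uub zxsn
Hunk 4: at line 1 remove [bfvq,zhqi,rcnr] add [vdx,mirrq] -> 6 lines: hrhi rjgw vdx mirrq uub zxsn
Hunk 5: at line 3 remove [mirrq] add [eqgn] -> 6 lines: hrhi rjgw vdx eqgn uub zxsn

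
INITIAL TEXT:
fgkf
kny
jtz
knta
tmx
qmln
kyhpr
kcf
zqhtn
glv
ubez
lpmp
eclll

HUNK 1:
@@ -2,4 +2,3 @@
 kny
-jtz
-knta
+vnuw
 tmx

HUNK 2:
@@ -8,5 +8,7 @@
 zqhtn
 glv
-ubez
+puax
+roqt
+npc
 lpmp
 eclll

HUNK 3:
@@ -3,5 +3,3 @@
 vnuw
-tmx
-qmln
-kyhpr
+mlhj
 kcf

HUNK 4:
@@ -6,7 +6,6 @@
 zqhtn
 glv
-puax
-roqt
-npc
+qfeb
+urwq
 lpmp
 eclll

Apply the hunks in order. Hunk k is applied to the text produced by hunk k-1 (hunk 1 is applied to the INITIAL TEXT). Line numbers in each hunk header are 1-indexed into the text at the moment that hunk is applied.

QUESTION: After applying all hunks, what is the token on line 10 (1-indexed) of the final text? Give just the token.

Answer: lpmp

Derivation:
Hunk 1: at line 2 remove [jtz,knta] add [vnuw] -> 12 lines: fgkf kny vnuw tmx qmln kyhpr kcf zqhtn glv ubez lpmp eclll
Hunk 2: at line 8 remove [ubez] add [puax,roqt,npc] -> 14 lines: fgkf kny vnuw tmx qmln kyhpr kcf zqhtn glv puax roqt npc lpmp eclll
Hunk 3: at line 3 remove [tmx,qmln,kyhpr] add [mlhj] -> 12 lines: fgkf kny vnuw mlhj kcf zqhtn glv puax roqt npc lpmp eclll
Hunk 4: at line 6 remove [puax,roqt,npc] add [qfeb,urwq] -> 11 lines: fgkf kny vnuw mlhj kcf zqhtn glv qfeb urwq lpmp eclll
Final line 10: lpmp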